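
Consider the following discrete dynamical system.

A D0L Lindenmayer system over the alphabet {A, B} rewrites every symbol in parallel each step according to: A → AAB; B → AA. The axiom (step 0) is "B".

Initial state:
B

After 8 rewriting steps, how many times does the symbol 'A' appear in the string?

step 0: B
step 1: AA
step 2: AABAAB
step 3: AABAABAAAABAABAA
step 4: AABAABAAAABAABAAAABAABAABAABAAAABAABAAAABAAB
step 5: AABAABAAAABAABAAAABAABAABAABAAAABAABAAAABAABAABAABAAAABAABAAAABAABAAAABAABAAAABAABAABAABAAAABAABAAAABAABAABAABAAAABAABAA
step 6: AABAABAAAABAABAAAABAABAABAABAAAABAABAAAABAABAABAABAAAABAAB…BAABAAAABAABAAAABAABAAAABAABAAAABAABAABAABAAAABAABAAAABAAB  (len 328)
step 7: AABAABAAAABAABAAAABAABAABAABAAAABAABAAAABAABAABAABAAAABAAB…BAABAAAABAABAAAABAABAABAABAAAABAABAAAABAABAABAABAAAABAABAA  (len 896)
step 8: AABAABAAAABAABAAAABAABAABAABAAAABAABAAAABAABAABAABAAAABAAB…BAABAAAABAABAAAABAABAAAABAABAAAABAABAABAABAAAABAABAAAABAAB  (len 2448)

1792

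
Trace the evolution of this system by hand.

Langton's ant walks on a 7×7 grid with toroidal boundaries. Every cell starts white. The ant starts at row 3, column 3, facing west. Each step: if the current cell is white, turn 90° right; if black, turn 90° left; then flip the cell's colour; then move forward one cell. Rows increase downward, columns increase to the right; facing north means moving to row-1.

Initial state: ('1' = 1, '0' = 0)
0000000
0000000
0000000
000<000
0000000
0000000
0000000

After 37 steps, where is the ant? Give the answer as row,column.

t=0: 0000000
0000000
0000000
000<000
0000000
0000000
0000000
t=1: 0000000
0000000
000^000
0001000
0000000
0000000
0000000
t=2: 0000000
0000000
0001>00
0001000
0000000
0000000
0000000
t=3: 0000000
0000000
0001100
0001v00
0000000
0000000
0000000
t=4: 0000000
0000000
0001100
000<100
0000000
0000000
0000000
t=5: 0000000
0000000
0001100
0000100
000v000
0000000
0000000
t=6: 0000000
0000000
0001100
0000100
00<1000
0000000
0000000
t=7: 0000000
0000000
0001100
00^0100
0011000
0000000
0000000
t=8: 0000000
0000000
0001100
001>100
0011000
0000000
0000000
t=9: 0000000
0000000
0001100
0011100
001v000
0000000
0000000
t=10: 0000000
0000000
0001100
0011100
0010>00
0000000
0000000
t=11: 0000000
0000000
0001100
0011100
0010100
0000v00
0000000
t=12: 0000000
0000000
0001100
0011100
0010100
000<100
0000000
t=13: 0000000
0000000
0001100
0011100
001^100
0001100
0000000
t=14: 0000000
0000000
0001100
0011100
0011>00
0001100
0000000
t=15: 0000000
0000000
0001100
0011^00
0011000
0001100
0000000
t=16: 0000000
0000000
0001100
001<000
0011000
0001100
0000000
t=17: 0000000
0000000
0001100
0010000
001v000
0001100
0000000
t=18: 0000000
0000000
0001100
0010000
0010>00
0001100
0000000
t=19: 0000000
0000000
0001100
0010000
0010100
0001v00
0000000
t=20: 0000000
0000000
0001100
0010000
0010100
00010>0
0000000
t=21: 0000000
0000000
0001100
0010000
0010100
0001010
00000v0
t=22: 0000000
0000000
0001100
0010000
0010100
0001010
0000<10
t=23: 0000000
0000000
0001100
0010000
0010100
0001^10
0000110
t=24: 0000000
0000000
0001100
0010000
0010100
00011>0
0000110
t=25: 0000000
0000000
0001100
0010000
00101^0
0001100
0000110
t=26: 0000000
0000000
0001100
0010000
001011>
0001100
0000110
t=27: 0000000
0000000
0001100
0010000
0010111
000110v
0000110
t=28: 0000000
0000000
0001100
0010000
0010111
00011<1
0000110
t=29: 0000000
0000000
0001100
0010000
00101^1
0001111
0000110
t=30: 0000000
0000000
0001100
0010000
0010<01
0001111
0000110
t=31: 0000000
0000000
0001100
0010000
0010001
0001v11
0000110
t=32: 0000000
0000000
0001100
0010000
0010001
00010>1
0000110
t=33: 0000000
0000000
0001100
0010000
00100^1
0001001
0000110
t=34: 0000000
0000000
0001100
0010000
001001>
0001001
0000110
t=35: 0000000
0000000
0001100
001000^
0010010
0001001
0000110
t=36: 0000000
0000000
0001100
>010001
0010010
0001001
0000110
t=37: 0000000
0000000
0001100
1010001
v010010
0001001
0000110

4,0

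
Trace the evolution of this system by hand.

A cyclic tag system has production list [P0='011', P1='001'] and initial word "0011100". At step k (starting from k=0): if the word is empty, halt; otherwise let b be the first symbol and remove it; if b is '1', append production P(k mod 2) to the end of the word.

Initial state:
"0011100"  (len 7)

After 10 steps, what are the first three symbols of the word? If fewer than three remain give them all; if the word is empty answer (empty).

gen 0: "0011100"  (len 7)
gen 1: "011100"  (len 6)
gen 2: "11100"  (len 5)
gen 3: "1100011"  (len 7)
gen 4: "100011001"  (len 9)
gen 5: "00011001011"  (len 11)
gen 6: "0011001011"  (len 10)
gen 7: "011001011"  (len 9)
gen 8: "11001011"  (len 8)
gen 9: "1001011011"  (len 10)
gen 10: "001011011001"  (len 12)

001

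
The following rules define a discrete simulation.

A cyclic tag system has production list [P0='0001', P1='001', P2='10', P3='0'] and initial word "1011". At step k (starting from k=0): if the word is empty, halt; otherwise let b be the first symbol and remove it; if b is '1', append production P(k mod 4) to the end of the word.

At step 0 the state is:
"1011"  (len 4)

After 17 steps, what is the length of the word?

k=0  "1011"  (len 4)
k=1  "0110001"  (len 7)
k=2  "110001"  (len 6)
k=3  "1000110"  (len 7)
k=4  "0001100"  (len 7)
k=5  "001100"  (len 6)
k=6  "01100"  (len 5)
k=7  "1100"  (len 4)
k=8  "1000"  (len 4)
k=9  "0000001"  (len 7)
k=10  "000001"  (len 6)
k=11  "00001"  (len 5)
k=12  "0001"  (len 4)
k=13  "001"  (len 3)
k=14  "01"  (len 2)
k=15  "1"  (len 1)
k=16  "0"  (len 1)
k=17  (halted — word empty)

0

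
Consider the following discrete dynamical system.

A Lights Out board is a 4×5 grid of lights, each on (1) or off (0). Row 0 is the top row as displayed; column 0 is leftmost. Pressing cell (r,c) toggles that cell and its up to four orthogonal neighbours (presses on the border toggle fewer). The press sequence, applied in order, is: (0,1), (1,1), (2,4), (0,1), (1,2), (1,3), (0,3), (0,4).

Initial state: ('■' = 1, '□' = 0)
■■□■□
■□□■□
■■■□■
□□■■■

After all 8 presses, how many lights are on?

step 0: ■■□■□
■□□■□
■■■□■
□□■■■
step 1: □□■■□
■■□■□
■■■□■
□□■■■
step 2: □■■■□
□□■■□
■□■□■
□□■■■
step 3: □■■■□
□□■■■
■□■■□
□□■■□
step 4: ■□□■□
□■■■■
■□■■□
□□■■□
step 5: ■□■■□
□□□□■
■□□■□
□□■■□
step 6: ■□■□□
□□■■□
■□□□□
□□■■□
step 7: ■□□■■
□□■□□
■□□□□
□□■■□
step 8: ■□□□□
□□■□■
■□□□□
□□■■□

6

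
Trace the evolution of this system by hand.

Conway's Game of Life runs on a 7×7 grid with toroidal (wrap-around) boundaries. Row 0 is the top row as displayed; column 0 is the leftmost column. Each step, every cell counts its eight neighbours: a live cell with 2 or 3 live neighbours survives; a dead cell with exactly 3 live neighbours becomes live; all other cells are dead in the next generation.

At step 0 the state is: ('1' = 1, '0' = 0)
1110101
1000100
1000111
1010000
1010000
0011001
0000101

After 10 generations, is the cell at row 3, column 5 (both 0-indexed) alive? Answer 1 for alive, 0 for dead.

k=0  1110101
1000100
1000111
1010000
1010000
0011001
0000101
k=1  0100101
0000100
1001110
1001010
1010001
1111011
0000101
k=2  1001100
1000001
0001010
1011010
0000000
0011100
0000100
k=3  1001111
1001011
1111010
0011001
0100000
0001100
0010010
k=4  1111000
0000000
0000010
0001101
0000100
0011100
0010000
k=5  0111000
0110000
0000110
0001100
0010000
0010100
0000100
k=6  0101000
0100100
0010110
0001110
0010100
0000000
0100100
k=7  1101100
0100110
0010000
0010000
0000110
0001000
0010000
k=8  1101110
1100110
0111000
0001000
0001100
0001100
0110100
k=9  0000000
0000010
1101000
0000000
0010000
0000010
1100000
k=10  0000000
0000000
0000000
0110000
0000000
0100000
0000000

0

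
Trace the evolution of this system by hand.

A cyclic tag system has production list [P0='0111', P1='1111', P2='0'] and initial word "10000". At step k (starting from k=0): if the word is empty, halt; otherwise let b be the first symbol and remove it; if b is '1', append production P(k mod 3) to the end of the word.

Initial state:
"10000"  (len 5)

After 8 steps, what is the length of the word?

step 0: "10000"  (len 5)
step 1: "00000111"  (len 8)
step 2: "0000111"  (len 7)
step 3: "000111"  (len 6)
step 4: "00111"  (len 5)
step 5: "0111"  (len 4)
step 6: "111"  (len 3)
step 7: "110111"  (len 6)
step 8: "101111111"  (len 9)

9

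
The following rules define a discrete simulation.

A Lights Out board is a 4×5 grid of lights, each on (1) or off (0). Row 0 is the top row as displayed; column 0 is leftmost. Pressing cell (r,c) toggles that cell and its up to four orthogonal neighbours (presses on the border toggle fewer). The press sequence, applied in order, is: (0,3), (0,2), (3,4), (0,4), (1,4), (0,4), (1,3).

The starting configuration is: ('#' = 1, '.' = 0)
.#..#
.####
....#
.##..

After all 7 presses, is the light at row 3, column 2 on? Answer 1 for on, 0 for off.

1

gen 0: .#..#
.####
....#
.##..
gen 1: .###.
.##.#
....#
.##..
gen 2: .....
.#..#
....#
.##..
gen 3: .....
.#..#
.....
.####
gen 4: ...##
.#...
.....
.####
gen 5: ...#.
.#.##
....#
.####
gen 6: ....#
.#.#.
....#
.####
gen 7: ...##
.##.#
...##
.####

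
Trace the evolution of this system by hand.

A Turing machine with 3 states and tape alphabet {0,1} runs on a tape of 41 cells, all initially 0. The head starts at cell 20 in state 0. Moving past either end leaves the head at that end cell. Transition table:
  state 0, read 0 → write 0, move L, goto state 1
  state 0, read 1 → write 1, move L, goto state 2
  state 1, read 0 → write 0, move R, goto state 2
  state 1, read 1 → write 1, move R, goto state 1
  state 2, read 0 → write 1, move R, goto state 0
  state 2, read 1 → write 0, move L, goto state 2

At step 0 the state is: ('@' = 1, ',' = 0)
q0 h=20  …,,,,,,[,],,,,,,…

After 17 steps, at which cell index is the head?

step 0: q0 h=20  …,,,,,,[,],,,,,,…
step 1: q1 h=19  …,,,,,,[,],,,,,,…
step 2: q2 h=20  …,,,,,,[,],,,,,,…
step 3: q0 h=21  …,,,,,@[,],,,,,,…
step 4: q1 h=20  …,,,,,,[@],,,,,,…
step 5: q1 h=21  …,,,,,@[,],,,,,,…
step 6: q2 h=22  …,,,,@,[,],,,,,,…
step 7: q0 h=23  …,,,@,@[,],,,,,,…
step 8: q1 h=22  …,,,,@,[@],,,,,,…
step 9: q1 h=23  …,,,@,@[,],,,,,,…
step 10: q2 h=24  …,,@,@,[,],,,,,,…
step 11: q0 h=25  …,@,@,@[,],,,,,,…
step 12: q1 h=24  …,,@,@,[@],,,,,,…
step 13: q1 h=25  …,@,@,@[,],,,,,,…
step 14: q2 h=26  …@,@,@,[,],,,,,,…
step 15: q0 h=27  …,@,@,@[,],,,,,,…
step 16: q1 h=26  …@,@,@,[@],,,,,,…
step 17: q1 h=27  …,@,@,@[,],,,,,,…

27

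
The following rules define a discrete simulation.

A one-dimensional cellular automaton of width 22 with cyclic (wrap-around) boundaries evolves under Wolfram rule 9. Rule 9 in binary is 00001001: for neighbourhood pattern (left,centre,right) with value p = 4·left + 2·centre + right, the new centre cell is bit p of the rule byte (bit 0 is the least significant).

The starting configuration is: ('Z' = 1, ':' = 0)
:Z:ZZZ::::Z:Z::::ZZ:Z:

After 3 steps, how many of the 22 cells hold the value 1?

5

t=0: :Z:ZZZ::::Z:Z::::ZZ:Z:
t=1: :::Z:::ZZ:::::ZZ:Z::::
t=2: ZZ:::Z:Z::ZZZ:Z::::ZZZ
t=3: :::Z::::::Z:::::ZZ:Z::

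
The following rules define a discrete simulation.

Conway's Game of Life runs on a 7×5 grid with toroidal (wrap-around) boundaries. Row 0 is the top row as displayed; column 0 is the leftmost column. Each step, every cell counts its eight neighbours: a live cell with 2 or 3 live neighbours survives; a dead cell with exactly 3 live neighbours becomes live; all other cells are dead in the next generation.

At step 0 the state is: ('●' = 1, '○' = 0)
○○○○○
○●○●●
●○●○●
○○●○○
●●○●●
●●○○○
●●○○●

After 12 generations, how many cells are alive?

30

gen 0: ○○○○○
○●○●●
●○●○●
○○●○○
●●○●●
●●○○○
●●○○●
gen 1: ○●●●○
○●●●●
●○●○●
○○●○○
○○○●●
○○○●○
○●○○●
gen 2: ○○○○○
○○○○○
●○○○●
●●●○○
○○●●●
●○●●○
●●○○●
gen 3: ●○○○○
○○○○○
●○○○●
○○●○○
○○○○○
○○○○○
●●●●●
gen 4: ●○●●○
●○○○●
○○○○○
○○○○○
○○○○○
●●●●●
●●●●●
gen 5: ○○○○○
●●○●●
○○○○○
○○○○○
●●●●●
○○○○○
○○○○○
gen 6: ●○○○●
●○○○●
●○○○●
●●●●●
●●●●●
●●●●●
○○○○○
gen 7: ●○○○●
○●○●○
○○●○○
○○○○○
○○○○○
○○○○○
○○●○○
gen 8: ●●●●●
●●●●●
○○●○○
○○○○○
○○○○○
○○○○○
○○○○○
gen 9: ○○○○○
○○○○○
●○●○●
○○○○○
○○○○○
○○○○○
●●●●●
gen 10: ●●●●●
○○○○○
○○○○○
○○○○○
○○○○○
●●●●●
●●●●●
gen 11: ○○○○○
●●●●●
○○○○○
○○○○○
●●●●●
○○○○○
○○○○○
gen 12: ●●●●●
●●●●●
●●●●●
●●●●●
●●●●●
●●●●●
○○○○○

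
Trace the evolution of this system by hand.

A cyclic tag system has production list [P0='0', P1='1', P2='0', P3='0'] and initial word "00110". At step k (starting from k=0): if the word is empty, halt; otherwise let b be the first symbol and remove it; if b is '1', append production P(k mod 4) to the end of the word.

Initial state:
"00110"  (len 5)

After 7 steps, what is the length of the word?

0

[0] "00110"  (len 5)
[1] "0110"  (len 4)
[2] "110"  (len 3)
[3] "100"  (len 3)
[4] "000"  (len 3)
[5] "00"  (len 2)
[6] "0"  (len 1)
[7] (halted — word empty)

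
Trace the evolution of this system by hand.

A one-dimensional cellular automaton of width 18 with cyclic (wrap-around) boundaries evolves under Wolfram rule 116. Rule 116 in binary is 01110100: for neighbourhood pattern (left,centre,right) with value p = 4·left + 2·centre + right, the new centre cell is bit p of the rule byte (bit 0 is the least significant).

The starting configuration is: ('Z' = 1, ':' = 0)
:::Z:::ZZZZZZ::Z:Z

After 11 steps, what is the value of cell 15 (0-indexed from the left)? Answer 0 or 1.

0

gen 0: :::Z:::ZZZZZZ::Z:Z
gen 1: Z::ZZ:::::::ZZ:ZZZ
gen 2: ZZ::ZZ:::::::ZZ:::
gen 3: :ZZ::ZZ:::::::ZZ::
gen 4: ::ZZ::ZZ:::::::ZZ:
gen 5: :::ZZ::ZZ:::::::ZZ
gen 6: Z:::ZZ::ZZ:::::::Z
gen 7: ZZ:::ZZ::ZZ:::::::
gen 8: :ZZ:::ZZ::ZZ::::::
gen 9: ::ZZ:::ZZ::ZZ:::::
gen 10: :::ZZ:::ZZ::ZZ::::
gen 11: ::::ZZ:::ZZ::ZZ:::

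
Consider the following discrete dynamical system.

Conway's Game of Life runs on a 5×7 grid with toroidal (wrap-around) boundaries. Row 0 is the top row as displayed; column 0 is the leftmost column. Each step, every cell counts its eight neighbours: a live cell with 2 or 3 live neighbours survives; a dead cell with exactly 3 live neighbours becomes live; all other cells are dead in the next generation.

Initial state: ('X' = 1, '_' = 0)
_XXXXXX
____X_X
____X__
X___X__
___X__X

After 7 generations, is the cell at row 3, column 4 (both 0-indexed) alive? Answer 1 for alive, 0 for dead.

1

t=0: _XXXXXX
____X_X
____X__
X___X__
___X__X
t=1: __X___X
X_X___X
___XX__
___XXX_
_X____X
t=2: __X__XX
XXX__XX
__X___X
__XX_X_
X_XXX_X
t=3: _______
__XX___
____X__
X____X_
X______
t=4: _______
___X___
___XX__
______X
______X
t=5: _______
___XX__
___XX__
_____X_
_______
t=6: _______
___XX__
___X_X_
____X__
_______
t=7: _______
___XX__
___X_X_
____X__
_______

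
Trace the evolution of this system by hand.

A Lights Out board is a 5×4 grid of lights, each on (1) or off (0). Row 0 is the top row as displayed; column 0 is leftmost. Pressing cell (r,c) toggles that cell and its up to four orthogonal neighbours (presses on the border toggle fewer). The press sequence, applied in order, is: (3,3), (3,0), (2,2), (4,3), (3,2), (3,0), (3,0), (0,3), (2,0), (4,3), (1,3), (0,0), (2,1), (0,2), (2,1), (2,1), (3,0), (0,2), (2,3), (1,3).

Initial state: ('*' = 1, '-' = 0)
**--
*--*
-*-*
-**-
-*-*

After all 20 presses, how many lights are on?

0) **--
*--*
-*-*
-**-
-*-*
1) **--
*--*
-*--
-*-*
-*--
2) **--
*--*
**--
*--*
**--
3) **--
*-**
*-**
*-**
**--
4) **--
*-**
*-**
*-*-
****
5) **--
*-**
*--*
**-*
**-*
6) **--
*-**
---*
---*
-*-*
7) **--
*-**
*--*
**-*
**-*
8) ****
*-*-
*--*
**-*
**-*
9) ****
--*-
-*-*
-*-*
**-*
10) ****
--*-
-*-*
-*--
***-
11) ***-
---*
-*--
-*--
***-
12) --*-
*--*
-*--
-*--
***-
13) --*-
**-*
*-*-
----
***-
14) -*-*
****
*-*-
----
***-
15) -*-*
*-**
-*--
-*--
***-
16) -*-*
****
*-*-
----
***-
17) -*-*
****
--*-
**--
-**-
18) --*-
**-*
--*-
**--
-**-
19) --*-
**--
---*
**-*
-**-
20) --**
****
----
**-*
-**-

11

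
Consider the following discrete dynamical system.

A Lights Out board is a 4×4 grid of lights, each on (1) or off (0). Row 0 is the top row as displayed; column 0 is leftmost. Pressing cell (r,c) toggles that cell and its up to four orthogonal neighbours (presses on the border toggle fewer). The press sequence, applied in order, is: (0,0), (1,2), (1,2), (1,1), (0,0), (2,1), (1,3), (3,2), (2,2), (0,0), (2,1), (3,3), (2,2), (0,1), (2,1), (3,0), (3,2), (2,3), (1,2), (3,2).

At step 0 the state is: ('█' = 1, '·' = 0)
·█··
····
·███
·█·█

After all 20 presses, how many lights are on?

6

0) ·█··
····
·███
·█·█
1) █···
█···
·███
·█·█
2) █·█·
████
·█·█
·█·█
3) █···
█···
·███
·█·█
4) ██··
·██·
··██
·█·█
5) ····
███·
··██
·█·█
6) ····
█·█·
██·█
···█
7) ···█
█··█
██··
···█
8) ···█
█··█
███·
·██·
9) ···█
█·██
█··█
·█··
10) ██·█
··██
█··█
·█··
11) ██·█
·███
·███
····
12) ██·█
·███
·██·
··██
13) ██·█
·█·█
···█
···█
14) ··██
···█
···█
···█
15) ··██
·█·█
████
·█·█
16) ··██
·█·█
·███
█··█
17) ··██
·█·█
·█·█
███·
18) ··██
·█··
·██·
████
19) ···█
··██
·█··
████
20) ···█
··██
·██·
█···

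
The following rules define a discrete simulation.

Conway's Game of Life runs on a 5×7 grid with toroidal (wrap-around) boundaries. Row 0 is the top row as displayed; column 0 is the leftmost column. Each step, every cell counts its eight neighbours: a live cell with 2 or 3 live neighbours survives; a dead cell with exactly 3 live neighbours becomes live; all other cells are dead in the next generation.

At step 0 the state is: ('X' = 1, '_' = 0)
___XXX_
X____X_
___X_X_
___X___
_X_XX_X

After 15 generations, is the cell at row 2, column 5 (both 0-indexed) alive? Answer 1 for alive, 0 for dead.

1

[0] ___XXX_
X____X_
___X_X_
___X___
_X_XX_X
[1] X_XX___
___X_X_
______X
___X_X_
_______
[2] __XXX__
__XXX_X
_____XX
_______
__XXX__
[3] _X_____
__X___X
___XXXX
___XXX_
__X_X__
[4] _XXX___
X_XXX_X
__X___X
__X___X
__X_XX_
[5] X_____X
X___XXX
__X___X
_XX___X
____XX_
[6] X______
_X_____
__XX___
XXXX__X
_X___X_
[7] XX_____
_XX____
___X___
X__XX_X
_______
[8] XXX____
XXX____
XX_XX__
___XX__
_X____X
[9] ______X
______X
X___X__
_X_XXX_
_X_X___
[10] X______
X____XX
X__XX_X
XX_X_X_
X__X_X_
[11] XX__XX_
_X__XX_
__XX___
_X_X_X_
X_X____
[12] X_XXXX_
XX___XX
_X_X_X_
_X_XX__
X_XX_X_
[13] _______
_______
_X_X_X_
XX___XX
X____X_
[14] _______
_______
_XX_XX_
_XX__X_
XX___X_
[15] _______
_______
_XXXXX_
___X_X_
XXX___X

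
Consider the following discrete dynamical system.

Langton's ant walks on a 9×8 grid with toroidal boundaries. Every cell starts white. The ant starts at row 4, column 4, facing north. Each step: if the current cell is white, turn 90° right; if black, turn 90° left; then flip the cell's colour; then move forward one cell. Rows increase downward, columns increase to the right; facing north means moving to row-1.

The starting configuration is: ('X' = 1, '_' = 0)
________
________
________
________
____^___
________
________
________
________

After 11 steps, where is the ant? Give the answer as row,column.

[0] ________
________
________
________
____^___
________
________
________
________
[1] ________
________
________
________
____X>__
________
________
________
________
[2] ________
________
________
________
____XX__
_____v__
________
________
________
[3] ________
________
________
________
____XX__
____<X__
________
________
________
[4] ________
________
________
________
____^X__
____XX__
________
________
________
[5] ________
________
________
________
___<_X__
____XX__
________
________
________
[6] ________
________
________
___^____
___X_X__
____XX__
________
________
________
[7] ________
________
________
___X>___
___X_X__
____XX__
________
________
________
[8] ________
________
________
___XX___
___XvX__
____XX__
________
________
________
[9] ________
________
________
___XX___
___<XX__
____XX__
________
________
________
[10] ________
________
________
___XX___
____XX__
___vXX__
________
________
________
[11] ________
________
________
___XX___
____XX__
__<XXX__
________
________
________

5,2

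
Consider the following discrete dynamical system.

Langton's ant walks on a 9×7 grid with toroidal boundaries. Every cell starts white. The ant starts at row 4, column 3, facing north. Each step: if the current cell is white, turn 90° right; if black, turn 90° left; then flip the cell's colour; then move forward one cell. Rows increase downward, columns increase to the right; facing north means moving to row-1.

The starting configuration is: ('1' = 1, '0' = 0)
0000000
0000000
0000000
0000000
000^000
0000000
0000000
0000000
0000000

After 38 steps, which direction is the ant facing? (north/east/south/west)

north

t=0: 0000000
0000000
0000000
0000000
000^000
0000000
0000000
0000000
0000000
t=1: 0000000
0000000
0000000
0000000
0001>00
0000000
0000000
0000000
0000000
t=2: 0000000
0000000
0000000
0000000
0001100
0000v00
0000000
0000000
0000000
t=3: 0000000
0000000
0000000
0000000
0001100
000<100
0000000
0000000
0000000
t=4: 0000000
0000000
0000000
0000000
000^100
0001100
0000000
0000000
0000000
t=5: 0000000
0000000
0000000
0000000
00<0100
0001100
0000000
0000000
0000000
t=6: 0000000
0000000
0000000
00^0000
0010100
0001100
0000000
0000000
0000000
t=7: 0000000
0000000
0000000
001>000
0010100
0001100
0000000
0000000
0000000
t=8: 0000000
0000000
0000000
0011000
001v100
0001100
0000000
0000000
0000000
t=9: 0000000
0000000
0000000
0011000
00<1100
0001100
0000000
0000000
0000000
t=10: 0000000
0000000
0000000
0011000
0001100
00v1100
0000000
0000000
0000000
t=11: 0000000
0000000
0000000
0011000
0001100
0<11100
0000000
0000000
0000000
t=12: 0000000
0000000
0000000
0011000
0^01100
0111100
0000000
0000000
0000000
t=13: 0000000
0000000
0000000
0011000
01>1100
0111100
0000000
0000000
0000000
t=14: 0000000
0000000
0000000
0011000
0111100
01v1100
0000000
0000000
0000000
t=15: 0000000
0000000
0000000
0011000
0111100
010>100
0000000
0000000
0000000
t=16: 0000000
0000000
0000000
0011000
011^100
0100100
0000000
0000000
0000000
t=17: 0000000
0000000
0000000
0011000
01<0100
0100100
0000000
0000000
0000000
t=18: 0000000
0000000
0000000
0011000
0100100
01v0100
0000000
0000000
0000000
t=19: 0000000
0000000
0000000
0011000
0100100
0<10100
0000000
0000000
0000000
t=20: 0000000
0000000
0000000
0011000
0100100
0010100
0v00000
0000000
0000000
t=21: 0000000
0000000
0000000
0011000
0100100
0010100
<100000
0000000
0000000
t=22: 0000000
0000000
0000000
0011000
0100100
^010100
1100000
0000000
0000000
t=23: 0000000
0000000
0000000
0011000
0100100
1>10100
1100000
0000000
0000000
t=24: 0000000
0000000
0000000
0011000
0100100
1110100
1v00000
0000000
0000000
t=25: 0000000
0000000
0000000
0011000
0100100
1110100
10>0000
0000000
0000000
t=26: 0000000
0000000
0000000
0011000
0100100
1110100
1010000
00v0000
0000000
t=27: 0000000
0000000
0000000
0011000
0100100
1110100
1010000
0<10000
0000000
t=28: 0000000
0000000
0000000
0011000
0100100
1110100
1^10000
0110000
0000000
t=29: 0000000
0000000
0000000
0011000
0100100
1110100
11>0000
0110000
0000000
t=30: 0000000
0000000
0000000
0011000
0100100
11^0100
1100000
0110000
0000000
t=31: 0000000
0000000
0000000
0011000
0100100
1<00100
1100000
0110000
0000000
t=32: 0000000
0000000
0000000
0011000
0100100
1000100
1v00000
0110000
0000000
t=33: 0000000
0000000
0000000
0011000
0100100
1000100
10>0000
0110000
0000000
t=34: 0000000
0000000
0000000
0011000
0100100
1000100
1010000
01v0000
0000000
t=35: 0000000
0000000
0000000
0011000
0100100
1000100
1010000
010>000
0000000
t=36: 0000000
0000000
0000000
0011000
0100100
1000100
1010000
0101000
000v000
t=37: 0000000
0000000
0000000
0011000
0100100
1000100
1010000
0101000
00<1000
t=38: 0000000
0000000
0000000
0011000
0100100
1000100
1010000
01^1000
0011000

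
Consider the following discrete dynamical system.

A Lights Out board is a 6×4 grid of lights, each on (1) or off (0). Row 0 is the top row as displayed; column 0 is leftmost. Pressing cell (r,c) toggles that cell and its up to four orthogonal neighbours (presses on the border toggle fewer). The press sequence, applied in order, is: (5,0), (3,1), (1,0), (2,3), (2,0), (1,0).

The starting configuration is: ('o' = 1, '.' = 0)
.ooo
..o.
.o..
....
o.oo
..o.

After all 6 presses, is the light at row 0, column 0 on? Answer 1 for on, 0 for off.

0

[0] .ooo
..o.
.o..
....
o.oo
..o.
[1] .ooo
..o.
.o..
....
..oo
ooo.
[2] .ooo
..o.
....
ooo.
.ooo
ooo.
[3] oooo
ooo.
o...
ooo.
.ooo
ooo.
[4] oooo
oooo
o.oo
oooo
.ooo
ooo.
[5] oooo
.ooo
.ooo
.ooo
.ooo
ooo.
[6] .ooo
o.oo
oooo
.ooo
.ooo
ooo.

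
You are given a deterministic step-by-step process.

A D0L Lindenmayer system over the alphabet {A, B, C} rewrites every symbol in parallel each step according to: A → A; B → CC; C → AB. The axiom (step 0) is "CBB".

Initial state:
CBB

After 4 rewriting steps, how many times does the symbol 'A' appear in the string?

k=0  CBB
k=1  ABCCCC
k=2  ACCABABABAB
k=3  AABABACCACCACCACC
k=4  AACCACCAABABAABABAABABAABAB

15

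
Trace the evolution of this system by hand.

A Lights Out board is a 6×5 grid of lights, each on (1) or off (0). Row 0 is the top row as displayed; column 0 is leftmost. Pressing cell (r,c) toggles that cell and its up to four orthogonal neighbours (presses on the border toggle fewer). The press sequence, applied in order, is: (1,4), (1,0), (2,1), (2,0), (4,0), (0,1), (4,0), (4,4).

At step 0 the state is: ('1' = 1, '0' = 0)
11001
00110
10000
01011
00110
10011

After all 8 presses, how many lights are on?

13

t=0: 11001
00110
10000
01011
00110
10011
t=1: 11000
00101
10001
01011
00110
10011
t=2: 01000
11101
00001
01011
00110
10011
t=3: 01000
10101
11101
00011
00110
10011
t=4: 01000
00101
00101
10011
00110
10011
t=5: 01000
00101
00101
00011
11110
00011
t=6: 10100
01101
00101
00011
11110
00011
t=7: 10100
01101
00101
10011
00110
10011
t=8: 10100
01101
00101
10010
00101
10010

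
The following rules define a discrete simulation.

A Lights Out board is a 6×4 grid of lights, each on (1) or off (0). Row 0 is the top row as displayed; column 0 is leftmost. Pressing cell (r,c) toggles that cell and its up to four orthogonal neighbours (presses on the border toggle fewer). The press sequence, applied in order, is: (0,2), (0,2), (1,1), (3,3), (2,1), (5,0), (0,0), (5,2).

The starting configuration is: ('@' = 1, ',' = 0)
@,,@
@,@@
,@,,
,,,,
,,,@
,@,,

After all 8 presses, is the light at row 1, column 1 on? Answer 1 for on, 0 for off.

0

[0] @,,@
@,@@
,@,,
,,,,
,,,@
,@,,
[1] @@@,
@,,@
,@,,
,,,,
,,,@
,@,,
[2] @,,@
@,@@
,@,,
,,,,
,,,@
,@,,
[3] @@,@
,@,@
,,,,
,,,,
,,,@
,@,,
[4] @@,@
,@,@
,,,@
,,@@
,,,,
,@,,
[5] @@,@
,,,@
@@@@
,@@@
,,,,
,@,,
[6] @@,@
,,,@
@@@@
,@@@
@,,,
@,,,
[7] ,,,@
@,,@
@@@@
,@@@
@,,,
@,,,
[8] ,,,@
@,,@
@@@@
,@@@
@,@,
@@@@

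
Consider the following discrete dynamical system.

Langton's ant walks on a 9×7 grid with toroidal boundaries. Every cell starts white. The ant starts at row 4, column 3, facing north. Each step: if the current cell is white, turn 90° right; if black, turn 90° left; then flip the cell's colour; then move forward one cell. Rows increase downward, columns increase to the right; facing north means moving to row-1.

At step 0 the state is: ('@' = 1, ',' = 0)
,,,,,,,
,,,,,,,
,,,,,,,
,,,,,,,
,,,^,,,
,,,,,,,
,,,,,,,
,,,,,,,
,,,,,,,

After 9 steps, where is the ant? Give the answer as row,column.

[0] ,,,,,,,
,,,,,,,
,,,,,,,
,,,,,,,
,,,^,,,
,,,,,,,
,,,,,,,
,,,,,,,
,,,,,,,
[1] ,,,,,,,
,,,,,,,
,,,,,,,
,,,,,,,
,,,@>,,
,,,,,,,
,,,,,,,
,,,,,,,
,,,,,,,
[2] ,,,,,,,
,,,,,,,
,,,,,,,
,,,,,,,
,,,@@,,
,,,,v,,
,,,,,,,
,,,,,,,
,,,,,,,
[3] ,,,,,,,
,,,,,,,
,,,,,,,
,,,,,,,
,,,@@,,
,,,<@,,
,,,,,,,
,,,,,,,
,,,,,,,
[4] ,,,,,,,
,,,,,,,
,,,,,,,
,,,,,,,
,,,^@,,
,,,@@,,
,,,,,,,
,,,,,,,
,,,,,,,
[5] ,,,,,,,
,,,,,,,
,,,,,,,
,,,,,,,
,,<,@,,
,,,@@,,
,,,,,,,
,,,,,,,
,,,,,,,
[6] ,,,,,,,
,,,,,,,
,,,,,,,
,,^,,,,
,,@,@,,
,,,@@,,
,,,,,,,
,,,,,,,
,,,,,,,
[7] ,,,,,,,
,,,,,,,
,,,,,,,
,,@>,,,
,,@,@,,
,,,@@,,
,,,,,,,
,,,,,,,
,,,,,,,
[8] ,,,,,,,
,,,,,,,
,,,,,,,
,,@@,,,
,,@v@,,
,,,@@,,
,,,,,,,
,,,,,,,
,,,,,,,
[9] ,,,,,,,
,,,,,,,
,,,,,,,
,,@@,,,
,,<@@,,
,,,@@,,
,,,,,,,
,,,,,,,
,,,,,,,

4,2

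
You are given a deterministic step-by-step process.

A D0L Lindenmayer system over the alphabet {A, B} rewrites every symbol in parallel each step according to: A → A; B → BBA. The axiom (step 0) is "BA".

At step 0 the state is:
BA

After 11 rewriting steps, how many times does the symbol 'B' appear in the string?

[0] BA
[1] BBAA
[2] BBABBAAA
[3] BBABBAABBABBAAAA
[4] BBABBAABBABBAAABBABBAABBABBAAAAA
[5] BBABBAABBABBAAABBABBAABBABBAAAABBABBAABBABBAAABBABBAABBABBAAAAAA
[6] BBABBAABBABBAAABBABBAABBABBAAAABBABBAABBABBAAABBABBAABBABB…BBABBAAABBABBAABBABBAAAABBABBAABBABBAAABBABBAABBABBAAAAAAA  (len 128)
[7] BBABBAABBABBAAABBABBAABBABBAAAABBABBAABBABBAAABBABBAABBABB…BABBAAABBABBAABBABBAAAABBABBAABBABBAAABBABBAABBABBAAAAAAAA  (len 256)
[8] BBABBAABBABBAAABBABBAABBABBAAAABBABBAABBABBAAABBABBAABBABB…ABBAAABBABBAABBABBAAAABBABBAABBABBAAABBABBAABBABBAAAAAAAAA  (len 512)
[9] BBABBAABBABBAAABBABBAABBABBAAAABBABBAABBABBAAABBABBAABBABB…BBAAABBABBAABBABBAAAABBABBAABBABBAAABBABBAABBABBAAAAAAAAAA  (len 1024)
[10] BBABBAABBABBAAABBABBAABBABBAAAABBABBAABBABBAAABBABBAABBABB…BAAABBABBAABBABBAAAABBABBAABBABBAAABBABBAABBABBAAAAAAAAAAA  (len 2048)
[11] BBABBAABBABBAAABBABBAABBABBAAAABBABBAABBABBAAABBABBAABBABB…AAABBABBAABBABBAAAABBABBAABBABBAAABBABBAABBABBAAAAAAAAAAAA  (len 4096)

2048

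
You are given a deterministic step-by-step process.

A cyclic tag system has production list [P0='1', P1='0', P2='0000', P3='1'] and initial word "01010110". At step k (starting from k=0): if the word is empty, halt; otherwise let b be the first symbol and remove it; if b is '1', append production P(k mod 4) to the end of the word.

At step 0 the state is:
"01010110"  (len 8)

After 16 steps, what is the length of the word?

0

k=0  "01010110"  (len 8)
k=1  "1010110"  (len 7)
k=2  "0101100"  (len 7)
k=3  "101100"  (len 6)
k=4  "011001"  (len 6)
k=5  "11001"  (len 5)
k=6  "10010"  (len 5)
k=7  "00100000"  (len 8)
k=8  "0100000"  (len 7)
k=9  "100000"  (len 6)
k=10  "000000"  (len 6)
k=11  "00000"  (len 5)
k=12  "0000"  (len 4)
k=13  "000"  (len 3)
k=14  "00"  (len 2)
k=15  "0"  (len 1)
k=16  (halted — word empty)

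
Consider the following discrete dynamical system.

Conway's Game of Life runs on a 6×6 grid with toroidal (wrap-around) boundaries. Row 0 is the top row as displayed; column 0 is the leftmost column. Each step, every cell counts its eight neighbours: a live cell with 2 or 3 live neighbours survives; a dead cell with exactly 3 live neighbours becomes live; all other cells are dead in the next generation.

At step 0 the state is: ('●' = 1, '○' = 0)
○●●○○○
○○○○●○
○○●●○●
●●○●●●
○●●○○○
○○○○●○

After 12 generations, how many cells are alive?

14

k=0  ○●●○○○
○○○○●○
○○●●○●
●●○●●●
○●●○○○
○○○○●○
k=1  ○○○●○○
○●○○●○
○●●○○○
○○○○○●
○●●○○○
○○○●○○
k=2  ○○●●●○
○●○●○○
●●●○○○
●○○○○○
○○●○○○
○○○●○○
k=3  ○○○○●○
●○○○●○
●○●○○○
●○●○○○
○○○○○○
○○○○●○
k=4  ○○○●●○
○●○●○○
●○○●○○
○○○○○○
○○○○○○
○○○○○○
k=5  ○○●●●○
○○○●○○
○○●○○○
○○○○○○
○○○○○○
○○○○○○
k=6  ○○●●●○
○○○○●○
○○○○○○
○○○○○○
○○○○○○
○○○●○○
k=7  ○○●○●○
○○○○●○
○○○○○○
○○○○○○
○○○○○○
○○●●●○
k=8  ○○●○●●
○○○●○○
○○○○○○
○○○○○○
○○○●○○
○○●○●○
k=9  ○○●○●●
○○○●●○
○○○○○○
○○○○○○
○○○●○○
○○●○●●
k=10  ○○●○○○
○○○●●●
○○○○○○
○○○○○○
○○○●●○
○○●○○●
k=11  ○○●○○●
○○○●●○
○○○○●○
○○○○○○
○○○●●○
○○●○●○
k=12  ○○●○○●
○○○●●●
○○○●●○
○○○●●○
○○○●●○
○○●○●●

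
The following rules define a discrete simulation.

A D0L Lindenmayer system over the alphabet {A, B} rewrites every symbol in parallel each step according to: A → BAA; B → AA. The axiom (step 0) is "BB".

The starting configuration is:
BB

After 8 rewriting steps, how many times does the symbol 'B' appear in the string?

1312

gen 0: BB
gen 1: AAAA
gen 2: BAABAABAABAA
gen 3: AABAABAAAABAABAAAABAABAAAABAABAA
gen 4: BAABAAAABAABAAAABAABAABAABAAAABAABAAAABAABAABAABAAAABAABAAAABAABAABAABAAAABAABAAAABAABAA
gen 5: AABAABAAAABAABAABAABAAAABAABAAAABAABAABAABAAAABAABAAAABAAB…BAABAAAABAABAABAABAAAABAABAAAABAABAABAABAAAABAABAAAABAABAA  (len 240)
gen 6: BAABAAAABAABAAAABAABAABAABAAAABAABAAAABAABAAAABAABAAAABAAB…BAABAAAABAABAABAABAAAABAABAAAABAABAABAABAAAABAABAAAABAABAA  (len 656)
gen 7: AABAABAAAABAABAABAABAAAABAABAAAABAABAABAABAAAABAABAAAABAAB…BAABAAAABAABAABAABAAAABAABAAAABAABAABAABAAAABAABAAAABAABAA  (len 1792)
gen 8: BAABAAAABAABAAAABAABAABAABAAAABAABAAAABAABAAAABAABAAAABAAB…BAABAAAABAABAABAABAAAABAABAAAABAABAABAABAAAABAABAAAABAABAA  (len 4896)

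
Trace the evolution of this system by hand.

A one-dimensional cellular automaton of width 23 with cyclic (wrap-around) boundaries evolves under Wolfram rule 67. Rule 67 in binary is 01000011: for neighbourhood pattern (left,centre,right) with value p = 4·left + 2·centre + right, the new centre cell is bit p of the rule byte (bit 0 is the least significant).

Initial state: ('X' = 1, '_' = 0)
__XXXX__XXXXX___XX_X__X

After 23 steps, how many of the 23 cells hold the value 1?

10

t=0: __XXXX__XXXXX___XX_X__X
t=1: _X___X_X____X_XX_X___X_
t=2: X__XX____XXX___X___XX__
t=3: __X_X_XXX__X_XX__XX_X_X
t=4: _X______X_X___X_X_X____
t=5: X__XXXXX____XX______XXX
t=6: X_X____X_XXX_X_XXXXX___
t=7: ____XXX____X_______X_XX
t=8: _XXX__X_XXX__XXXXXX___X
t=9: ___X_X____X_X_____X_XX_
t=10: XXX____XXX____XXXX___X_
t=11: __X_XXX__X_XXX___X_XX__
t=12: XX____X_X____X_XX___X_X
t=13: _X_XXX____XXX___X_XX___
t=14: X____X_XXX__X_XX___X_XX
t=15: X_XXX____X_X___X_XX____
t=16: ____X_XXX____XX___X_XXX
t=17: _XXX____X_XXX_X_XX____X
t=18: ___X_XXX____X____X_XXX_
t=19: XXX____X_XXX__XXX____X_
t=20: __X_XXX____X_X__X_XXX__
t=21: XX____X_XXX____X____X_X
t=22: _X_XXX____X_XXX__XXX___
t=23: X____X_XXX____X_X__X_XX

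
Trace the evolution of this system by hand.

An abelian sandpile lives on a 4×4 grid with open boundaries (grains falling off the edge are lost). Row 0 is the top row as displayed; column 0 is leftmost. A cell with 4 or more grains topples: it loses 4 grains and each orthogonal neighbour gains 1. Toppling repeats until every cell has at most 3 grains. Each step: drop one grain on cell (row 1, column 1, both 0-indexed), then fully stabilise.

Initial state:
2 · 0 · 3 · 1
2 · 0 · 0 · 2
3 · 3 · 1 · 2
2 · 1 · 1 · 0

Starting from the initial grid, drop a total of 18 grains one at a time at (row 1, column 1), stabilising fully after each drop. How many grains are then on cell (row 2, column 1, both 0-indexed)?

k=0  2 · 0 · 3 · 1
2 · 0 · 0 · 2
3 · 3 · 1 · 2
2 · 1 · 1 · 0
k=1  2 · 0 · 3 · 1
2 · 1 · 0 · 2
3 · 3 · 1 · 2
2 · 1 · 1 · 0
k=2  2 · 0 · 3 · 1
2 · 2 · 0 · 2
3 · 3 · 1 · 2
2 · 1 · 1 · 0
k=3  2 · 0 · 3 · 1
2 · 3 · 0 · 2
3 · 3 · 1 · 2
2 · 1 · 1 · 0
k=4  3 · 1 · 3 · 1
0 · 2 · 1 · 2
1 · 1 · 2 · 2
3 · 2 · 1 · 0
k=5  3 · 1 · 3 · 1
0 · 3 · 1 · 2
1 · 1 · 2 · 2
3 · 2 · 1 · 0
k=6  3 · 2 · 3 · 1
1 · 0 · 2 · 2
1 · 2 · 2 · 2
3 · 2 · 1 · 0
k=7  3 · 2 · 3 · 1
1 · 1 · 2 · 2
1 · 2 · 2 · 2
3 · 2 · 1 · 0
k=8  3 · 2 · 3 · 1
1 · 2 · 2 · 2
1 · 2 · 2 · 2
3 · 2 · 1 · 0
k=9  3 · 2 · 3 · 1
1 · 3 · 2 · 2
1 · 2 · 2 · 2
3 · 2 · 1 · 0
k=10  3 · 3 · 3 · 1
2 · 0 · 3 · 2
1 · 3 · 2 · 2
3 · 2 · 1 · 0
k=11  3 · 3 · 3 · 1
2 · 1 · 3 · 2
1 · 3 · 2 · 2
3 · 2 · 1 · 0
k=12  3 · 3 · 3 · 1
2 · 2 · 3 · 2
1 · 3 · 2 · 2
3 · 2 · 1 · 0
k=13  3 · 3 · 3 · 1
2 · 3 · 3 · 2
1 · 3 · 2 · 2
3 · 2 · 1 · 0
k=14  1 · 3 · 1 · 2
1 · 0 · 3 · 3
3 · 2 · 0 · 3
3 · 3 · 2 · 0
k=15  1 · 3 · 1 · 2
1 · 1 · 3 · 3
3 · 2 · 0 · 3
3 · 3 · 2 · 0
k=16  1 · 3 · 1 · 2
1 · 2 · 3 · 3
3 · 2 · 0 · 3
3 · 3 · 2 · 0
k=17  1 · 3 · 1 · 2
1 · 3 · 3 · 3
3 · 2 · 0 · 3
3 · 3 · 2 · 0
k=18  2 · 0 · 3 · 3
2 · 2 · 1 · 1
3 · 3 · 2 · 0
3 · 3 · 2 · 1

3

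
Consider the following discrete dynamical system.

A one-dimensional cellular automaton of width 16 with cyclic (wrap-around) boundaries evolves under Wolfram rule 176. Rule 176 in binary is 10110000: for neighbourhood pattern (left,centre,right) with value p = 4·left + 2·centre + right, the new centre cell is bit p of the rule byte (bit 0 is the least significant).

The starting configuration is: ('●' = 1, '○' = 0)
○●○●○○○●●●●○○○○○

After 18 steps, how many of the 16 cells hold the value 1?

step 0: ○●○●○○○●●●●○○○○○
step 1: ○○●○●○○○●●○●○○○○
step 2: ○○○●○●○○○○●○●○○○
step 3: ○○○○●○●○○○○●○●○○
step 4: ○○○○○●○●○○○○●○●○
step 5: ○○○○○○●○●○○○○●○●
step 6: ●○○○○○○●○●○○○○●○
step 7: ○●○○○○○○●○●○○○○●
step 8: ●○●○○○○○○●○●○○○○
step 9: ○●○●○○○○○○●○●○○○
step 10: ○○●○●○○○○○○●○●○○
step 11: ○○○●○●○○○○○○●○●○
step 12: ○○○○●○●○○○○○○●○●
step 13: ●○○○○●○●○○○○○○●○
step 14: ○●○○○○●○●○○○○○○●
step 15: ●○●○○○○●○●○○○○○○
step 16: ○●○●○○○○●○●○○○○○
step 17: ○○●○●○○○○●○●○○○○
step 18: ○○○●○●○○○○●○●○○○

4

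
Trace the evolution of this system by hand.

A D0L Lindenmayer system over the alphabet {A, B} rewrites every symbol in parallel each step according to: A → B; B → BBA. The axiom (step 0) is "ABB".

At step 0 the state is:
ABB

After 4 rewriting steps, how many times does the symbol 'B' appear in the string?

step 0: ABB
step 1: BBBABBA
step 2: BBABBABBABBBABBAB
step 3: BBABBABBBABBABBBABBABBBABBABBABBBABBABBBA
step 4: BBABBABBBABBABBBABBABBABBBABBABBBABBABBABBBABBABBBABBABBABBBABBABBBABBABBBABBABBABBBABBABBBABBABBAB

70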